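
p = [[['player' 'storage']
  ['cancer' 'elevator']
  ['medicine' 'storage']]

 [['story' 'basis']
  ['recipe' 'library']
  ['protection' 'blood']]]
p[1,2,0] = 'protection'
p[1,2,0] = 'protection'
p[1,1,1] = 'library'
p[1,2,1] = 'blood'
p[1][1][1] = 'library'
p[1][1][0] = 'recipe'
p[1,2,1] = 'blood'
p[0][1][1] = 'elevator'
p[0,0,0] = 'player'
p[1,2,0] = 'protection'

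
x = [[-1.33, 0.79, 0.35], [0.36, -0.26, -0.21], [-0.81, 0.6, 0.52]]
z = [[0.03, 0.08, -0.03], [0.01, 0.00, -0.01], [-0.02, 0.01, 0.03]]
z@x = [[0.01,-0.02,-0.02], [-0.01,0.00,-0.00], [0.01,-0.0,0.01]]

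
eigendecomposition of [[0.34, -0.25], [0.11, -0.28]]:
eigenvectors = [[0.98, 0.40], [0.19, 0.92]]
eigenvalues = [0.29, -0.23]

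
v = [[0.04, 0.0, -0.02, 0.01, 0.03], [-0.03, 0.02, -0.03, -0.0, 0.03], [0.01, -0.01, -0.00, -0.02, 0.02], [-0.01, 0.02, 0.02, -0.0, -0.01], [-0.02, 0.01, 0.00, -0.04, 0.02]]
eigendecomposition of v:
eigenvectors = [[0.33+0.00j, 0.07-0.49j, (0.07+0.49j), 0.19-0.08j, (0.19+0.08j)], [(0.58+0j), 0.71+0.00j, (0.71-0j), 0.38+0.20j, 0.38-0.20j], [0.04+0.00j, (-0.05+0.1j), -0.05-0.10j, -0.66+0.00j, -0.66-0.00j], [-0.57+0.00j, (0.23-0.06j), (0.23+0.06j), 0.22j, -0.22j], [-0.49+0.00j, 0.32+0.27j, 0.32-0.27j, (-0.54+0.04j), (-0.54-0.04j)]]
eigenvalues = [(-0.02+0j), (0.03+0.03j), (0.03-0.03j), (0.02+0.01j), (0.02-0.01j)]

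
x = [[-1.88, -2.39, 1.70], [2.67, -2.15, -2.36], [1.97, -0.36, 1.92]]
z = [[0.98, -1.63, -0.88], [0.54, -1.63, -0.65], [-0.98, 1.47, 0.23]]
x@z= [[-4.8, 9.46, 3.60], [3.77, -4.32, -1.49], [-0.15, 0.2, -1.06]]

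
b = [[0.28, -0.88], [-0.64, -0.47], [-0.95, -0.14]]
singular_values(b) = [1.21, 0.97]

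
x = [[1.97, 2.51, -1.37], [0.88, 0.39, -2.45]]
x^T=[[1.97, 0.88], [2.51, 0.39], [-1.37, -2.45]]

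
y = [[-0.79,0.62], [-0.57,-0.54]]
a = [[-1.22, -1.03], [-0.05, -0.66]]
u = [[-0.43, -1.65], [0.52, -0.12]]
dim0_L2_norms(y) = [0.97, 0.82]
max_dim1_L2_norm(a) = 1.6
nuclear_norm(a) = 2.12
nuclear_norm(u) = 2.24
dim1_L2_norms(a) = [1.6, 0.66]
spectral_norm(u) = 1.71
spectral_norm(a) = 1.67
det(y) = 0.78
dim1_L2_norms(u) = [1.71, 0.53]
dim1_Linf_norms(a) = [1.22, 0.66]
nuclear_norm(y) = 1.78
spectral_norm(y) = 1.02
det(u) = 0.91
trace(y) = -1.33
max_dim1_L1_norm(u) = 2.08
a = y + u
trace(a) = -1.88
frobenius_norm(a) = 1.73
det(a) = 0.75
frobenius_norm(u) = 1.79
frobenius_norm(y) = 1.27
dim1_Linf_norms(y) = [0.79, 0.57]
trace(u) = -0.55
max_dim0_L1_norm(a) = 1.69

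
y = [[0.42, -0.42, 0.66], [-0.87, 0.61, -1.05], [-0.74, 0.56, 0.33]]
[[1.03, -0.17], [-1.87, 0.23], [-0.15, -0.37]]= y@[[1.02,  0.21], [0.39,  -0.11], [1.16,  -0.46]]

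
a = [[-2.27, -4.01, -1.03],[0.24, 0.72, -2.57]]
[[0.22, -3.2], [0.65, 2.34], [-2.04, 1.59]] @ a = [[-1.27,-3.19,8.00], [-0.91,-0.92,-6.68], [5.01,9.33,-1.99]]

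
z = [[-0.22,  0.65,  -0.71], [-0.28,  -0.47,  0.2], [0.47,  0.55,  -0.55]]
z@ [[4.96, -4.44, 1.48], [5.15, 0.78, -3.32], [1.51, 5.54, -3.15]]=[[1.18, -2.45, -0.25], [-3.51, 1.98, 0.52], [4.33, -4.70, 0.60]]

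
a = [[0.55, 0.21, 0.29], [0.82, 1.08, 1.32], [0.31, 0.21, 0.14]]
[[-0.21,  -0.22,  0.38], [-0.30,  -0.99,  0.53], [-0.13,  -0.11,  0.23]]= a @[[-0.39,-0.01,0.72], [-0.09,-0.07,0.16], [0.09,-0.69,-0.18]]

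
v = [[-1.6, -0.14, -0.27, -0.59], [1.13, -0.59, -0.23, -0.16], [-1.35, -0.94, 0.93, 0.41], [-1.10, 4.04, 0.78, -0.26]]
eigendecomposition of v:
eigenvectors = [[0.56+0.00j, 0.10+0.00j, -0.18+0.12j, -0.18-0.12j], [(-0.27+0j), 0.19+0.00j, 0.05+0.25j, (0.05-0.25j)], [0.05+0.00j, -0.97+0.00j, (-0.44-0.05j), -0.44+0.05j], [0.78+0.00j, -0.08+0.00j, (0.83+0j), (0.83-0j)]]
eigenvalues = [(-2.39+0j), (1.28+0j), (-0.2+1.02j), (-0.2-1.02j)]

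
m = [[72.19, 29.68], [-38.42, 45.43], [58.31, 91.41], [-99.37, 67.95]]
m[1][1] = 45.43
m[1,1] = 45.43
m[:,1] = [29.68, 45.43, 91.41, 67.95]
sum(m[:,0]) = -7.290000000000006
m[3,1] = 67.95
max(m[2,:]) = 91.41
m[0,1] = 29.68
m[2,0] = 58.31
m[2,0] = 58.31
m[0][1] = 29.68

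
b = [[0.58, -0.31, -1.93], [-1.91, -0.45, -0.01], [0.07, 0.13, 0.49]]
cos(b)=[[0.65, 0.13, 0.91], [0.08, 0.63, -1.69], [0.08, 0.01, 0.96]]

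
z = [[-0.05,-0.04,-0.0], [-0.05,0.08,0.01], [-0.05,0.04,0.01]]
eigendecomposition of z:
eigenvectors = [[-0.22, 0.86, 0.07],[0.84, 0.27, -0.09],[0.50, 0.44, 0.99]]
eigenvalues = [0.1, -0.06, 0.0]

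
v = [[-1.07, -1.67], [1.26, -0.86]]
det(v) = 3.024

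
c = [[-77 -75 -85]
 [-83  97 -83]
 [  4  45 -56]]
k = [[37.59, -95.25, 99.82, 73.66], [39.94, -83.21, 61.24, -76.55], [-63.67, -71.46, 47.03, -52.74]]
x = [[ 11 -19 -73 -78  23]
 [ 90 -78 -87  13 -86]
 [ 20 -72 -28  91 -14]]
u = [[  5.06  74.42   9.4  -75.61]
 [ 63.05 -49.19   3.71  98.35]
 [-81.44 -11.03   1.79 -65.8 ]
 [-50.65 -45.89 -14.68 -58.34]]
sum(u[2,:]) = -156.48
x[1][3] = 13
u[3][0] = -50.65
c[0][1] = -75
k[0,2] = 99.82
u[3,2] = -14.68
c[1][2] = -83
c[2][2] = -56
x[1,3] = 13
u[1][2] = 3.71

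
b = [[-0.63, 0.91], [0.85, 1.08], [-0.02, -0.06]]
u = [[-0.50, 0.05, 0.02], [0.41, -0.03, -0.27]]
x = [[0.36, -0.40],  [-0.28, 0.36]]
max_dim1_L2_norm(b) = 1.37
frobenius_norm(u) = 0.70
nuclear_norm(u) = 0.87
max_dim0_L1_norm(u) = 0.91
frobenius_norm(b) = 1.77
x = u @ b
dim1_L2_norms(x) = [0.54, 0.46]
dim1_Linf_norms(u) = [0.5, 0.41]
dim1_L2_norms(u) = [0.5, 0.49]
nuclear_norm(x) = 0.73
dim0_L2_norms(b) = [1.06, 1.41]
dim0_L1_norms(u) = [0.91, 0.08, 0.29]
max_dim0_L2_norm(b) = 1.41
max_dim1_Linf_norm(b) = 1.08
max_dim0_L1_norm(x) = 0.76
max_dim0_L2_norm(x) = 0.54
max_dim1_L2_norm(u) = 0.5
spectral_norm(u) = 0.68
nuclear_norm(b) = 2.46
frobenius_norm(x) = 0.71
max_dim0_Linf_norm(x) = 0.4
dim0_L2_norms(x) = [0.46, 0.54]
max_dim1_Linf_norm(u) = 0.5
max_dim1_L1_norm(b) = 1.93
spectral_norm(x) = 0.70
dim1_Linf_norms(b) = [0.91, 1.08, 0.06]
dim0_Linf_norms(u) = [0.5, 0.05, 0.27]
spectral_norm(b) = 1.46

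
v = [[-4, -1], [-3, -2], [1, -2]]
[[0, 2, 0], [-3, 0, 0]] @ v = [[-6, -4], [12, 3]]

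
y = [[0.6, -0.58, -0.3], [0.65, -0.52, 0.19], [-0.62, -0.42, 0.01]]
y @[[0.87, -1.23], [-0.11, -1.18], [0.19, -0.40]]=[[0.53, 0.07], [0.66, -0.26], [-0.49, 1.25]]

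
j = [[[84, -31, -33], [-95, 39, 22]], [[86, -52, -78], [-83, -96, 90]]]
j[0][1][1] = 39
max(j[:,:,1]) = 39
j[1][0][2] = -78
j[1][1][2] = 90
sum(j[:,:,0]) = -8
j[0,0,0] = 84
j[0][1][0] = -95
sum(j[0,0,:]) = 20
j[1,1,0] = -83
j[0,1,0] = -95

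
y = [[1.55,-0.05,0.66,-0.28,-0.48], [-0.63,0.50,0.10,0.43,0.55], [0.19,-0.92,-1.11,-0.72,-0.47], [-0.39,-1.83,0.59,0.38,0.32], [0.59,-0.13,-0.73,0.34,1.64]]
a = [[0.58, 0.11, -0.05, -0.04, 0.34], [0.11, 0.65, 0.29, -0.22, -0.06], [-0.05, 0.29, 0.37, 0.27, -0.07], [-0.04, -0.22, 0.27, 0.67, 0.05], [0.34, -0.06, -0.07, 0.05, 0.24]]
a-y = [[-0.97, 0.16, -0.71, 0.24, 0.82], [0.74, 0.15, 0.19, -0.65, -0.61], [-0.24, 1.21, 1.48, 0.99, 0.4], [0.35, 1.61, -0.32, 0.29, -0.27], [-0.25, 0.07, 0.66, -0.29, -1.4]]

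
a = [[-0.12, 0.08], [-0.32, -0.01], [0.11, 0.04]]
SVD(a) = [[-0.34, 0.87], [-0.89, -0.17], [0.30, 0.47]] @ diag([0.35907256023154704, 0.08981590331763109]) @ [[1.0, -0.02], [0.02, 1.0]]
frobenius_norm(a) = 0.37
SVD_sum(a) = [[-0.12,0.0], [-0.32,0.01], [0.11,-0.0]] + [[0.0, 0.08],  [-0.00, -0.02],  [0.0, 0.04]]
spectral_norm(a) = 0.36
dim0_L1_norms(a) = [0.55, 0.13]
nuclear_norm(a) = 0.45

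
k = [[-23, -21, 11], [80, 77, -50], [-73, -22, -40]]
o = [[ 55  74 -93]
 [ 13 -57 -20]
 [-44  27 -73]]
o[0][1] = 74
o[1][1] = -57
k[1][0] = 80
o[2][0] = -44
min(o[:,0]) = -44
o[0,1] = 74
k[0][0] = -23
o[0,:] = [55, 74, -93]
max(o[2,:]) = 27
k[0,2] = 11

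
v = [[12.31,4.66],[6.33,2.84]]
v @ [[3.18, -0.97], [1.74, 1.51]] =[[47.25,  -4.90], [25.07,  -1.85]]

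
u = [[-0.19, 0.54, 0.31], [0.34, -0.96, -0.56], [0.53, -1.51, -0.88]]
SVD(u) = [[-0.29, 0.96, 0.00], [0.51, 0.15, 0.84], [0.81, 0.24, -0.54]] @ diag([2.2605260479858593, 0.004013139284023251, 0.0024250959816729946]) @ [[0.29, -0.83, -0.48], [-0.15, 0.46, -0.88], [0.94, 0.33, 0.01]]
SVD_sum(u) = [[-0.19, 0.54, 0.31], [0.34, -0.96, -0.56], [0.53, -1.51, -0.88]] + [[-0.00, 0.0, -0.0], [-0.0, 0.00, -0.00], [-0.00, 0.0, -0.00]] + [[0.00,0.00,0.00], [0.0,0.0,0.00], [-0.00,-0.0,-0.00]]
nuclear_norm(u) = 2.27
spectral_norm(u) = 2.26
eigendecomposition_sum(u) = [[-0.19, 0.54, 0.31], [0.34, -0.96, -0.56], [0.53, -1.51, -0.88]] + [[-0.00,  0.0,  -0.0], [0.0,  -0.0,  0.0], [-0.00,  0.0,  -0.00]] + [[0.0,0.00,-0.00],[0.00,0.0,-0.0],[-0.0,-0.00,0.00]]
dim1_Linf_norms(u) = [0.54, 0.96, 1.51]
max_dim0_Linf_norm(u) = 1.51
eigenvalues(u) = [-2.03, -0.0, 0.0]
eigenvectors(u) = [[0.29, -0.74, -0.73], [-0.51, 0.12, -0.52], [-0.81, -0.66, 0.45]]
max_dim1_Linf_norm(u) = 1.51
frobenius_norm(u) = 2.26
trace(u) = -2.03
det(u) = 0.00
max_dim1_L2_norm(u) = 1.83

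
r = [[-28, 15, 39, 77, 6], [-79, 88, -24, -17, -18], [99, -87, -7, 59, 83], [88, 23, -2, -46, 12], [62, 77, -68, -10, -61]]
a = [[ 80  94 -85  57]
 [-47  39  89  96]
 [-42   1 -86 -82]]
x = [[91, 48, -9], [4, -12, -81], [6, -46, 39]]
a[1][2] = 89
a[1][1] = 39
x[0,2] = -9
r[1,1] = 88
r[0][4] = 6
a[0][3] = 57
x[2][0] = 6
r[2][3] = 59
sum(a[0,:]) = 146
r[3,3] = -46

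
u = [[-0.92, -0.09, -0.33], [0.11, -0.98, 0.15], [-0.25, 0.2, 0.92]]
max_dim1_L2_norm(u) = 1.0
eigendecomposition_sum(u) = [[0.02+0.00j, (-0.02+0j), -0.17+0.00j], [-0.01-0.00j, 0.01-0.00j, (0.06+0j)], [-0.12-0.00j, (0.1-0j), 0.95+0.00j]] + [[(-0.47+0.14j), -0.04-0.32j, -0.08+0.05j], [(0.06+0.75j), -0.49-0.05j, (0.04+0.14j)], [(-0.07-0.06j), 0.05-0.03j, (-0.01-0.01j)]] + [[(-0.47-0.14j), -0.04+0.32j, -0.08-0.05j], [0.06-0.75j, (-0.49+0.05j), (0.04-0.14j)], [-0.07+0.06j, (0.05+0.03j), -0.01+0.01j]]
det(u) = 0.94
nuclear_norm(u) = 2.95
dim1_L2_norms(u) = [0.98, 1.0, 0.97]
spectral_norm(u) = 1.03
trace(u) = -0.98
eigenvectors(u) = [[(0.17+0j), (0.11+0.53j), 0.11-0.53j],[(-0.07+0j), 0.83+0.00j, (0.83-0j)],[(-0.98+0j), -0.08+0.07j, -0.08-0.07j]]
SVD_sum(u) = [[0.01, -0.17, -0.12], [0.05, -0.58, -0.41], [-0.04, 0.58, 0.41]] + [[-0.57, 0.31, -0.49], [0.38, -0.2, 0.33], [0.22, -0.12, 0.19]] + [[-0.37, -0.23, 0.28], [-0.31, -0.19, 0.24], [-0.42, -0.26, 0.32]]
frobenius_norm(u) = 1.71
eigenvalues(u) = [(0.98+0j), (-0.98+0.08j), (-0.98-0.08j)]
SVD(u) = [[-0.2, -0.79, -0.57], [-0.7, 0.53, -0.49], [0.69, 0.3, -0.66]] @ diag([1.0304154502679186, 1.0197651502297376, 0.8975650607204383]) @ [[-0.06, 0.81, 0.58], [0.7, -0.38, 0.61], [0.71, 0.44, -0.54]]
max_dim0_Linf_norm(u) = 0.98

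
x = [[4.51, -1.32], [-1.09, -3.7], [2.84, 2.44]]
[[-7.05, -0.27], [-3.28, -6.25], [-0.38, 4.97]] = x @ [[-1.2, 0.4], [1.24, 1.57]]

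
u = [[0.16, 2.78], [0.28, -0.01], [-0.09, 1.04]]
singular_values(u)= [2.97, 0.31]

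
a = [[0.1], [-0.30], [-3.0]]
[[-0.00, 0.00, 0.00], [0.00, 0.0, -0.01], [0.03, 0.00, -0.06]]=a @ [[-0.01,-0.0,0.02]]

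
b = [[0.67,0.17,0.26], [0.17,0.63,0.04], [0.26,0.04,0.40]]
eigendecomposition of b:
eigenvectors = [[-0.76,-0.55,0.35], [-0.5,0.15,-0.85], [-0.42,0.82,0.39]]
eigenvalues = [0.92, 0.23, 0.54]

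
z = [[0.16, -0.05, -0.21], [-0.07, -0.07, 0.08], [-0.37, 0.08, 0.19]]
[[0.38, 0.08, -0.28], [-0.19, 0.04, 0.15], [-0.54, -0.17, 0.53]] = z @[[0.94, 0.33, -1.30], [0.42, -0.85, -0.33], [-1.17, 0.09, 0.4]]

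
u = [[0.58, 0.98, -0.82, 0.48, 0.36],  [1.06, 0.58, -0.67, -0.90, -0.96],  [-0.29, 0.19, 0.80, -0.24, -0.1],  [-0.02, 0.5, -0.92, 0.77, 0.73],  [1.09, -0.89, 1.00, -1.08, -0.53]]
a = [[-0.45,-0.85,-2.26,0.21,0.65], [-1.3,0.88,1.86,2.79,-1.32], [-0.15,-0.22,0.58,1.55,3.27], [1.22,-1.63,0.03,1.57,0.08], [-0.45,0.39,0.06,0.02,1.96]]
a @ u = [[0.2,-1.84,-0.41,0.55,0.69], [-1.86,2.16,-1.92,1.71,1.24], [3.04,-2.30,2.58,-2.35,-0.5], [-0.97,0.97,-1.25,3.17,3.10], [2.27,-1.94,2.10,-2.68,-1.57]]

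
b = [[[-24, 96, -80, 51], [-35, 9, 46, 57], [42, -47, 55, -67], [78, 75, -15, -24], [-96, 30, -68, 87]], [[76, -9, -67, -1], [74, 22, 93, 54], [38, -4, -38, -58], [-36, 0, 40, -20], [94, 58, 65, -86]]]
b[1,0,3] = -1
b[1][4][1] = 58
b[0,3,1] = 75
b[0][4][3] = 87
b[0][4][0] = -96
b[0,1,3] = 57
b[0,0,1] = 96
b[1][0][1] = -9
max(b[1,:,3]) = 54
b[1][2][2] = -38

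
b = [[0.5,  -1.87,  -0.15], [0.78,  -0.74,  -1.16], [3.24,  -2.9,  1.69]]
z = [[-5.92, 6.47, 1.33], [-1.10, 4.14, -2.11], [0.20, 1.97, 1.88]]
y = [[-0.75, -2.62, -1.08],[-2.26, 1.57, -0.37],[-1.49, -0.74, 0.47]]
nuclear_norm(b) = 7.49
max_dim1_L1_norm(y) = 4.45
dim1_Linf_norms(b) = [1.87, 1.16, 3.24]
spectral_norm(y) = 3.21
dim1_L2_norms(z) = [8.87, 4.78, 2.73]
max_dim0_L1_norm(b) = 5.51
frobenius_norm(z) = 10.44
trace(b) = 1.45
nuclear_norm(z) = 14.98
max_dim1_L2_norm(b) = 4.67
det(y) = -8.91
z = y @ b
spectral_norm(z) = 9.72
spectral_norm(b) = 4.95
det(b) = 7.17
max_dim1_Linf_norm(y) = 2.62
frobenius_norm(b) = 5.29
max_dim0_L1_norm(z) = 12.58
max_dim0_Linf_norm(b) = 3.24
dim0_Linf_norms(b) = [3.24, 2.9, 1.69]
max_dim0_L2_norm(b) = 3.53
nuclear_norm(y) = 7.02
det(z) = -64.02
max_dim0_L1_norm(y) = 4.93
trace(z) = 0.10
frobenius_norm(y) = 4.39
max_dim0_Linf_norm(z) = 6.47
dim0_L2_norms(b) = [3.37, 3.53, 2.06]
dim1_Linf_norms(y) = [2.62, 2.26, 1.49]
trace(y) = 1.29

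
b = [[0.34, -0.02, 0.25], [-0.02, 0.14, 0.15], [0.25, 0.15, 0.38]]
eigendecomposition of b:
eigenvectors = [[-0.63, 0.63, 0.46],[-0.20, -0.71, 0.68],[-0.75, -0.33, -0.57]]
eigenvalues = [0.63, 0.23, 0.0]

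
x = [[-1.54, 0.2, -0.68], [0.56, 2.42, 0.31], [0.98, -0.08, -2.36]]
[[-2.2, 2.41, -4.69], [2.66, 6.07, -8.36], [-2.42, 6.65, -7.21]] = x @[[0.91, 0.08, 0.93],  [0.71, 2.86, -4.13],  [1.38, -2.88, 3.58]]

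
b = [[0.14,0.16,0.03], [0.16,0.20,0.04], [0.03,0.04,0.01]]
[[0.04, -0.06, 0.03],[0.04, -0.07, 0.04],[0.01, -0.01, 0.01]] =b@[[0.41, -0.12, 0.16], [-0.13, -0.28, 0.04], [0.0, 0.16, 0.11]]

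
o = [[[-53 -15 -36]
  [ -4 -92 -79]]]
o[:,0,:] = [[-53, -15, -36]]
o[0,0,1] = -15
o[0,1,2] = -79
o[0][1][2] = -79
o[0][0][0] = -53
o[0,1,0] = -4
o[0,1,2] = -79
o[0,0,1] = -15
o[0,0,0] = -53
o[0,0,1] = -15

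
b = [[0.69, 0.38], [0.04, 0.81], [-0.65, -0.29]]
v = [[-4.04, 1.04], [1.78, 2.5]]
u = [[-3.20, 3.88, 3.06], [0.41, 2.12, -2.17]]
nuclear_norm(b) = 1.81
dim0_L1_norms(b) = [1.38, 1.48]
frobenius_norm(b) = 1.34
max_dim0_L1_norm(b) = 1.48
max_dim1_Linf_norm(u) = 3.88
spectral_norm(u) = 5.89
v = u @ b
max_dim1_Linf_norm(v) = 4.04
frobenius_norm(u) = 6.64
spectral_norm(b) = 1.17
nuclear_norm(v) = 7.12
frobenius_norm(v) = 5.18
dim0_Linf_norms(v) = [4.04, 2.5]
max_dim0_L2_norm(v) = 4.41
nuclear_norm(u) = 8.95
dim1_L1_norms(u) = [10.14, 4.7]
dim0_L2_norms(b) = [0.95, 0.94]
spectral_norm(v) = 4.42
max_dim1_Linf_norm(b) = 0.81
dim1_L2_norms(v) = [4.17, 3.07]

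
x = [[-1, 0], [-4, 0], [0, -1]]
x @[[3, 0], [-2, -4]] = [[-3, 0], [-12, 0], [2, 4]]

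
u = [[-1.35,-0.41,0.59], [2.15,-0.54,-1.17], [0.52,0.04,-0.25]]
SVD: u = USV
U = [[-0.49, -0.84, 0.22],[0.85, -0.52, -0.1],[0.20, 0.14, 0.97]]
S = [2.92, 0.64, 0.0]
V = [[0.89,-0.09,-0.46], [0.15,0.98,0.11], [0.44,-0.17,0.88]]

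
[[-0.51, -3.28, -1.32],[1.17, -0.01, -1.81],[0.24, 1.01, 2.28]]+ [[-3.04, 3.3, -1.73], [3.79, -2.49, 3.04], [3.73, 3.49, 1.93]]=[[-3.55,  0.02,  -3.05], [4.96,  -2.5,  1.23], [3.97,  4.5,  4.21]]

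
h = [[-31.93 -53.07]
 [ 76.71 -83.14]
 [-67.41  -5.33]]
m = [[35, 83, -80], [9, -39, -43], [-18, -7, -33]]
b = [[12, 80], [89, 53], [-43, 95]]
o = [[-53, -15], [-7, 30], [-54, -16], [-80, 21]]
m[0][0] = 35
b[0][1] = 80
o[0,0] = -53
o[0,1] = -15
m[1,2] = -43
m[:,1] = [83, -39, -7]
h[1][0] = 76.71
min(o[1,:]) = -7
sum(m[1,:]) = -73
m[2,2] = -33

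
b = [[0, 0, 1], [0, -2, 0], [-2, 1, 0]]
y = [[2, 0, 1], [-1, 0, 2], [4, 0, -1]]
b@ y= [[4, 0, -1], [2, 0, -4], [-5, 0, 0]]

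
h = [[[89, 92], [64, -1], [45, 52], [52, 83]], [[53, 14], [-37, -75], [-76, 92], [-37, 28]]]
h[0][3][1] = 83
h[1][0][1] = 14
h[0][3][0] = 52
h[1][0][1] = 14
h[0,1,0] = 64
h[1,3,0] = -37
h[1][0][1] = 14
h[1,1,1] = -75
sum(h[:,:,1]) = 285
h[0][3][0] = 52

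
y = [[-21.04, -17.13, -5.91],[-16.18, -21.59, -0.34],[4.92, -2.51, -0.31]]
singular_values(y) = [38.27, 7.46, 3.07]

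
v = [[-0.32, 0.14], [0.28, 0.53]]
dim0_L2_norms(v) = [0.43, 0.55]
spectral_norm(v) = 0.60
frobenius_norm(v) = 0.69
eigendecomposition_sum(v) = [[-0.35, 0.05], [0.11, -0.02]] + [[0.03,0.09], [0.17,0.55]]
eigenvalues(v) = [-0.36, 0.57]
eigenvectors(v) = [[-0.95, -0.15], [0.30, -0.99]]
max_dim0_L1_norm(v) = 0.67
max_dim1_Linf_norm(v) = 0.53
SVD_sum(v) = [[-0.02, -0.03], [0.3, 0.52]] + [[-0.3, 0.17], [-0.02, 0.01]]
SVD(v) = [[-0.06, 1.0], [1.0, 0.06]] @ diag([0.6002459795870903, 0.347857390304611]) @ [[0.5, 0.87], [-0.87, 0.50]]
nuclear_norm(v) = 0.95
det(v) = -0.21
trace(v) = 0.21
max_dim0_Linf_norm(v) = 0.53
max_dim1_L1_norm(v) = 0.81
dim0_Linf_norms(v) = [0.32, 0.53]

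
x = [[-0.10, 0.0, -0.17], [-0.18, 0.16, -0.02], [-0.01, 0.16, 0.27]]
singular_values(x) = [0.35, 0.27, 0.0]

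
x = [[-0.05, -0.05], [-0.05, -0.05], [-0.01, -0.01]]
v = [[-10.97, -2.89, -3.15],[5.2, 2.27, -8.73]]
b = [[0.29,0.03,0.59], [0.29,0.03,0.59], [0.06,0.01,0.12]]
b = x @ v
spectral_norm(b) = 0.94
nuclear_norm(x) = 0.10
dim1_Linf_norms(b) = [0.59, 0.59, 0.12]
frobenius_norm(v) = 15.72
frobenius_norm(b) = 0.94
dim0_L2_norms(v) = [12.14, 3.67, 9.28]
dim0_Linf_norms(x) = [0.05, 0.05]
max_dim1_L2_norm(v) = 11.77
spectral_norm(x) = 0.10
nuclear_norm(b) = 0.94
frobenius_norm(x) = 0.10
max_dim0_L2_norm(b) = 0.84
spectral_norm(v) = 12.75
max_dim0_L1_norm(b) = 1.3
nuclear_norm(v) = 21.94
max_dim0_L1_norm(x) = 0.11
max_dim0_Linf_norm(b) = 0.59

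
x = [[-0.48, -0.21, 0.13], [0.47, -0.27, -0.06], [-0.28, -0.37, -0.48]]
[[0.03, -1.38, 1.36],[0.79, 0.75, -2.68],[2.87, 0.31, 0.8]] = x @ [[-0.17, 1.82, -4.33], [-2.31, 0.91, 2.66], [-4.1, -2.40, -1.2]]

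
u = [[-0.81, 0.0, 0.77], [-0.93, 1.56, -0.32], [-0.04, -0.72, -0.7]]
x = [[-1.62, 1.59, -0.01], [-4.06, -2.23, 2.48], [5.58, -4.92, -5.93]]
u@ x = [[5.61,-5.08,-4.56], [-6.61,-3.38,5.78], [-0.92,4.99,2.37]]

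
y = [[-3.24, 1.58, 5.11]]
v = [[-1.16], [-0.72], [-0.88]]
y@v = [[-1.88]]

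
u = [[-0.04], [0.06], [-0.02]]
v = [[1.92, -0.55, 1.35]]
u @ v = [[-0.08, 0.02, -0.05],[0.12, -0.03, 0.08],[-0.04, 0.01, -0.03]]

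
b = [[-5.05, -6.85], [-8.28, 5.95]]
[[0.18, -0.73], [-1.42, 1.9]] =b@ [[0.10, -0.1], [-0.1, 0.18]]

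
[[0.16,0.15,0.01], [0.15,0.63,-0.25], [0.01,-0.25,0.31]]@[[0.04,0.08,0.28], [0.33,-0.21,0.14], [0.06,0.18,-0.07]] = [[0.06, -0.02, 0.07], [0.2, -0.17, 0.15], [-0.06, 0.11, -0.05]]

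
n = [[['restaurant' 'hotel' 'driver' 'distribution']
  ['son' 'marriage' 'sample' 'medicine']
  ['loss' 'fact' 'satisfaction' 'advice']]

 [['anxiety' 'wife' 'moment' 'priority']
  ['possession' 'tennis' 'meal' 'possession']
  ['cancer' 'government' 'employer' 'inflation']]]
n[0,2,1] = 'fact'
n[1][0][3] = 'priority'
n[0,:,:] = [['restaurant', 'hotel', 'driver', 'distribution'], ['son', 'marriage', 'sample', 'medicine'], ['loss', 'fact', 'satisfaction', 'advice']]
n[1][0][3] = 'priority'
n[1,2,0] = 'cancer'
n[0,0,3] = 'distribution'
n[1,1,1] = 'tennis'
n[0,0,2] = 'driver'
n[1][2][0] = 'cancer'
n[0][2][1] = 'fact'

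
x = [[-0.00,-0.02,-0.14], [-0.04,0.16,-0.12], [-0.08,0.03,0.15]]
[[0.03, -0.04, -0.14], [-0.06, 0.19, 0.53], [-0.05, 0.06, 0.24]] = x @ [[0.22,-0.15,-0.75], [-0.45,1.24,3.47], [-0.14,0.10,0.49]]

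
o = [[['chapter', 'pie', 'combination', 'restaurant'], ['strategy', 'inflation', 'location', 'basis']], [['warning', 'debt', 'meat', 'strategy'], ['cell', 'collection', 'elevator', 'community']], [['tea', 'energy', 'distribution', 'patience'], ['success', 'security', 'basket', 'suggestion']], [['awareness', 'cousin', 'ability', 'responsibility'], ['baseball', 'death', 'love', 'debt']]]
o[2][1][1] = 'security'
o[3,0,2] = 'ability'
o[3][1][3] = 'debt'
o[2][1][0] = 'success'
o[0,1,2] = 'location'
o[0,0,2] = 'combination'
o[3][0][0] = 'awareness'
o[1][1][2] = 'elevator'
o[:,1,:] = [['strategy', 'inflation', 'location', 'basis'], ['cell', 'collection', 'elevator', 'community'], ['success', 'security', 'basket', 'suggestion'], ['baseball', 'death', 'love', 'debt']]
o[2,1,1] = 'security'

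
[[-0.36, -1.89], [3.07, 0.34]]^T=[[-0.36, 3.07], [-1.89, 0.34]]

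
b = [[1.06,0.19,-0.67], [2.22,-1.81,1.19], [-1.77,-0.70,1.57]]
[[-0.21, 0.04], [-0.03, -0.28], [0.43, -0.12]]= b@[[0.00, -0.07], [0.28, -0.05], [0.40, -0.18]]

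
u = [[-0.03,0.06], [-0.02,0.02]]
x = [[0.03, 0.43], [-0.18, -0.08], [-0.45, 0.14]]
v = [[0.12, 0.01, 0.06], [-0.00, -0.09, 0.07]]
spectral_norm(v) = 0.14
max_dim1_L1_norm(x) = 0.59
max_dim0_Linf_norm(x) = 0.45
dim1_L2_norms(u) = [0.07, 0.03]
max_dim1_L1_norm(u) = 0.09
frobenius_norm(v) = 0.18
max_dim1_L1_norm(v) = 0.19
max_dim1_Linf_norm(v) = 0.12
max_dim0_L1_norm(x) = 0.66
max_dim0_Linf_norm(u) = 0.06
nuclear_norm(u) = 0.08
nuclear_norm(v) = 0.25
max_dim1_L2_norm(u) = 0.07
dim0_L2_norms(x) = [0.49, 0.46]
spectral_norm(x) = 0.51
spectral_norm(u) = 0.07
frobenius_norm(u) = 0.07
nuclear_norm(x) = 0.94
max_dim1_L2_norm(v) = 0.13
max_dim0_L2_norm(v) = 0.12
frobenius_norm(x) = 0.67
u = v @ x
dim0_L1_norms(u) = [0.05, 0.08]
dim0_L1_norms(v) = [0.12, 0.1, 0.13]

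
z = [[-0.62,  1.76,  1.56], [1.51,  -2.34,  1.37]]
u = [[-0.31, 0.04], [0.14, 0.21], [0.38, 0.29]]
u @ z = [[0.25, -0.64, -0.43], [0.23, -0.24, 0.51], [0.2, -0.01, 0.99]]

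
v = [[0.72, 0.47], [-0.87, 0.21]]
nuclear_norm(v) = 1.63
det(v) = 0.56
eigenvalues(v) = [(0.46+0.59j), (0.46-0.59j)]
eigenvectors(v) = [[-0.24-0.54j,  -0.24+0.54j], [(0.81+0j),  (0.81-0j)]]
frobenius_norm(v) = 1.24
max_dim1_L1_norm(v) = 1.19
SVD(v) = [[-0.69, 0.73], [0.73, 0.69]] @ diag([1.1396275687931372, 0.4914763518691852]) @ [[-0.99,-0.15],[-0.15,0.99]]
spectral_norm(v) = 1.14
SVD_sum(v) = [[0.77, 0.12], [-0.82, -0.12]] + [[-0.05, 0.35], [-0.05, 0.33]]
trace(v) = 0.93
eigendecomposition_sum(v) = [[(0.36+0.19j), (0.24-0.19j)],  [-0.43+0.34j, (0.1+0.39j)]] + [[(0.36-0.19j),(0.24+0.19j)], [-0.43-0.34j,0.10-0.39j]]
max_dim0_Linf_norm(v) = 0.87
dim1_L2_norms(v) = [0.86, 0.89]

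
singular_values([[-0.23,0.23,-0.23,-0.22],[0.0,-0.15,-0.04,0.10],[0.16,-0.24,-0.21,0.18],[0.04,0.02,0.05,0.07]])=[0.54, 0.32, 0.09, 0.05]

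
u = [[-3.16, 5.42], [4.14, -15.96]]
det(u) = 27.99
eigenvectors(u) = [[0.96, -0.35], [0.28, 0.94]]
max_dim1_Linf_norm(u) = 15.96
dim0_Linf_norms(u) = [4.14, 15.96]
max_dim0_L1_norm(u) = 21.38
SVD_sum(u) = [[-1.73, 5.84],[4.67, -15.8]] + [[-1.43, -0.42], [-0.53, -0.16]]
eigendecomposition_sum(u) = [[-1.44, -0.54], [-0.42, -0.16]] + [[-1.72, 5.96], [4.56, -15.80]]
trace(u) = -19.12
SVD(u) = [[-0.35, 0.94], [0.94, 0.35]] @ diag([17.569414669311804, 1.5933826212718427]) @ [[0.28, -0.96], [-0.96, -0.28]]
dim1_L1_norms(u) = [8.58, 20.1]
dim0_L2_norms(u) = [5.21, 16.86]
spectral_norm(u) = 17.57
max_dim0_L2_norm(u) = 16.86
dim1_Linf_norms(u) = [5.42, 15.96]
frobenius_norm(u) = 17.64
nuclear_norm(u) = 19.16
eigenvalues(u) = [-1.6, -17.52]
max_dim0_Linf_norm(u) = 15.96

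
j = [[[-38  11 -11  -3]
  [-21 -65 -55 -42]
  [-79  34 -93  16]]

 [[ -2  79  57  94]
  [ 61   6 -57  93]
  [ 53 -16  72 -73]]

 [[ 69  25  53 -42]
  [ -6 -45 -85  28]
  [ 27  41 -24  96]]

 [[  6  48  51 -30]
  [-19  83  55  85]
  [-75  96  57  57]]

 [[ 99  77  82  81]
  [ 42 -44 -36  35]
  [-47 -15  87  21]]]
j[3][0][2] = 51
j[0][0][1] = 11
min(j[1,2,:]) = -73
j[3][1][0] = -19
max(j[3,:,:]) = 96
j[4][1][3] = 35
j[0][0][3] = -3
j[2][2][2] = -24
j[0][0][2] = -11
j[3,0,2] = 51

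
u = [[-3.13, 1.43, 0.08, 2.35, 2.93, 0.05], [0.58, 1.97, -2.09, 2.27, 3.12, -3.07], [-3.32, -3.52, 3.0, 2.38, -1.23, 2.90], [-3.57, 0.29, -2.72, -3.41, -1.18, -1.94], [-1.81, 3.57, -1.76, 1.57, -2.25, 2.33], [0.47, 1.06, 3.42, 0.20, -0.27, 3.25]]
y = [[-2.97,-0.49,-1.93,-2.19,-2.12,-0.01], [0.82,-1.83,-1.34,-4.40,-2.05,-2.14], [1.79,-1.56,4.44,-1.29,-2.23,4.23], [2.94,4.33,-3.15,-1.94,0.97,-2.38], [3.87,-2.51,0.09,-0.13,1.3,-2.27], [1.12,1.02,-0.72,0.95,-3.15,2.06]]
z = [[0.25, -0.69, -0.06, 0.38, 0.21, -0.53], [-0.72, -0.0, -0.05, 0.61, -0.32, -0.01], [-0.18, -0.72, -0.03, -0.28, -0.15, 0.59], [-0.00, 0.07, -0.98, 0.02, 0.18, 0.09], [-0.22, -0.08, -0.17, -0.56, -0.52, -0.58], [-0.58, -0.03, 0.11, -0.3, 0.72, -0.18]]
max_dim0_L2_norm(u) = 6.13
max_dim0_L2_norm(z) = 1.0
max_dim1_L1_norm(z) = 2.13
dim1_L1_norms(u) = [9.97, 13.1, 16.35, 13.11, 13.29, 8.67]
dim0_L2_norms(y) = [6.13, 5.67, 5.97, 5.52, 5.12, 6.13]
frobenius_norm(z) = 2.45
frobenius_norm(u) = 14.13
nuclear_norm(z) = 6.00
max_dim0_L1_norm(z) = 2.15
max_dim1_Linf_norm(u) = 3.57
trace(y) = 1.06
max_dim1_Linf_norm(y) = 4.44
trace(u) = -0.57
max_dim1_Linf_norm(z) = 0.98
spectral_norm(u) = 8.83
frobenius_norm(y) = 14.13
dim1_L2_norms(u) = [5.09, 5.74, 6.93, 6.08, 5.66, 4.87]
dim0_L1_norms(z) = [1.95, 1.59, 1.4, 2.15, 2.1, 1.98]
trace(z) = -0.46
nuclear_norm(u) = 30.48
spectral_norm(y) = 8.85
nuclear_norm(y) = 30.48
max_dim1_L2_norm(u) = 6.93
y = z @ u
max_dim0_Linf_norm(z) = 0.98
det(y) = -2474.97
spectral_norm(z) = 1.01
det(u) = -2455.46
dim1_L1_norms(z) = [2.12, 1.71, 1.95, 1.34, 2.13, 1.92]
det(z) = 1.00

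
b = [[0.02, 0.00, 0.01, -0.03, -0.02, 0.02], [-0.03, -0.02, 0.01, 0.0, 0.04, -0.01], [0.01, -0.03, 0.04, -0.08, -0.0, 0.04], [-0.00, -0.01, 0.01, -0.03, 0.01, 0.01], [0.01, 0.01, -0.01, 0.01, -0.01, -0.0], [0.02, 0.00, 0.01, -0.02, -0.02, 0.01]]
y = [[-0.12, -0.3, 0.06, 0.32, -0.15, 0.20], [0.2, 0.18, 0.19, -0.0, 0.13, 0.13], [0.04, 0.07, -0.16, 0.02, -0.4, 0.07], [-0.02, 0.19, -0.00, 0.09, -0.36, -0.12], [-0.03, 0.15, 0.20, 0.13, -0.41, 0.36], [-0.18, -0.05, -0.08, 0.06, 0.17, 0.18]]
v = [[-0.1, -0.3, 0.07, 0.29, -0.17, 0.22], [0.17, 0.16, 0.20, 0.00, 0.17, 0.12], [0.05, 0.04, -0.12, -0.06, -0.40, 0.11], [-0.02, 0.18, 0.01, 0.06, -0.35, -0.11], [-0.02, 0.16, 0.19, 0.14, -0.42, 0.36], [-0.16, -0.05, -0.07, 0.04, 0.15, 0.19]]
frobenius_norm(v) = 1.12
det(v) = 0.00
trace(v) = -0.23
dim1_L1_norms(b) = [0.1, 0.11, 0.2, 0.07, 0.05, 0.08]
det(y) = 0.00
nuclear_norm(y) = 2.38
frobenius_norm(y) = 1.13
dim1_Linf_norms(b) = [0.03, 0.04, 0.08, 0.03, 0.01, 0.02]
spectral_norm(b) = 0.12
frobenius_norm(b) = 0.14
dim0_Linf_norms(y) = [0.2, 0.3, 0.2, 0.32, 0.41, 0.36]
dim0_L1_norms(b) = [0.09, 0.07, 0.09, 0.17, 0.1, 0.09]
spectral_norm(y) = 0.80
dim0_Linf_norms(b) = [0.03, 0.03, 0.04, 0.08, 0.04, 0.04]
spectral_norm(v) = 0.81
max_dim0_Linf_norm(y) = 0.41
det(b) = 0.00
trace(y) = -0.24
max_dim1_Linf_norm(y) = 0.41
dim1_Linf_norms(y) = [0.32, 0.2, 0.4, 0.36, 0.41, 0.18]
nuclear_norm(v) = 2.29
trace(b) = 0.01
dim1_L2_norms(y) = [0.52, 0.38, 0.44, 0.43, 0.61, 0.33]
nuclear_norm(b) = 0.21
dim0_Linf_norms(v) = [0.17, 0.3, 0.2, 0.29, 0.42, 0.36]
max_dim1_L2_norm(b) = 0.1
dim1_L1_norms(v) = [1.15, 0.82, 0.78, 0.73, 1.29, 0.66]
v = y + b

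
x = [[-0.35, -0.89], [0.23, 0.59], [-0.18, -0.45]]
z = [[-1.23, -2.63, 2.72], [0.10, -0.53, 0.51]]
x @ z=[[0.34, 1.39, -1.41], [-0.22, -0.92, 0.93], [0.18, 0.71, -0.72]]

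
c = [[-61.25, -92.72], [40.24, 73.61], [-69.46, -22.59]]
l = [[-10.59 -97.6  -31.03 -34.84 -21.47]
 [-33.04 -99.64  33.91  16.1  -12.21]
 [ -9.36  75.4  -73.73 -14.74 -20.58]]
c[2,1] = -22.59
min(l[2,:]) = -73.73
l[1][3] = 16.1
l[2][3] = -14.74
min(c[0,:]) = -92.72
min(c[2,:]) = -69.46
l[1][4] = -12.21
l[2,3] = -14.74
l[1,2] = 33.91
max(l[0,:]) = -10.59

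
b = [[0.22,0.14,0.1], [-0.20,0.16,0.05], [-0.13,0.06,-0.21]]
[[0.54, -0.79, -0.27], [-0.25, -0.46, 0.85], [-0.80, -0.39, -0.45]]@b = [[0.31,  -0.07,  0.07], [-0.07,  -0.06,  -0.23], [-0.04,  -0.20,  -0.01]]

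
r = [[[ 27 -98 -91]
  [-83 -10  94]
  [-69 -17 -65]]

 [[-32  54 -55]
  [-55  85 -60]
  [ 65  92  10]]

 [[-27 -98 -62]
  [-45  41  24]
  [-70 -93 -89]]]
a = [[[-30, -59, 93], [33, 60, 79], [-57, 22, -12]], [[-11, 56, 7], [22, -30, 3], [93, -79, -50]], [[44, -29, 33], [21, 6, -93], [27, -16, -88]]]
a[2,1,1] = 6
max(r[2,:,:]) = 41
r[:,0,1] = [-98, 54, -98]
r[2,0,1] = -98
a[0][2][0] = -57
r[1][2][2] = 10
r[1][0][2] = -55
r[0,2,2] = -65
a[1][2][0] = 93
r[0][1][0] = -83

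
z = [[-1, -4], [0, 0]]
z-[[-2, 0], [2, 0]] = [[1, -4], [-2, 0]]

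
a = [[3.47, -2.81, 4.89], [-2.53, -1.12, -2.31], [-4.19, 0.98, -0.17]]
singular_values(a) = [7.83, 3.05, 2.2]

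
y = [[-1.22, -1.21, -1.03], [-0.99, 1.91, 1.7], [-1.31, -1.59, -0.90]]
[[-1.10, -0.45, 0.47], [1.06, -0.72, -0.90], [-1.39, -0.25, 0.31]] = y @ [[0.23, 0.50, 0.04], [0.70, -0.50, 0.17], [-0.03, 0.43, -0.70]]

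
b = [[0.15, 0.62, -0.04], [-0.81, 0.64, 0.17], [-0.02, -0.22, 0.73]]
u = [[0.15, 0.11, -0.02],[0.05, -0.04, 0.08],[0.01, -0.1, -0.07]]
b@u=[[0.05, -0.00, 0.05],[-0.09, -0.13, 0.06],[-0.01, -0.07, -0.07]]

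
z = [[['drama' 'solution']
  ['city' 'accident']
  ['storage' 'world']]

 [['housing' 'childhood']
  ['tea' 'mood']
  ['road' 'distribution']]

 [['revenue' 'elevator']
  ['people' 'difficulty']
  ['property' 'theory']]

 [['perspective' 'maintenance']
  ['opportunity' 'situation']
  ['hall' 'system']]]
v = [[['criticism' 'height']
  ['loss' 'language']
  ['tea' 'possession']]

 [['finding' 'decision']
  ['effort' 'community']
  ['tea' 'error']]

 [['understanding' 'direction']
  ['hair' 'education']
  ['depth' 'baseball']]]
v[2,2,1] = 'baseball'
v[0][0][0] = 'criticism'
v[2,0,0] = 'understanding'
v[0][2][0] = 'tea'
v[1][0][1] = 'decision'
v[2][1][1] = 'education'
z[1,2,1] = 'distribution'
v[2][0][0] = 'understanding'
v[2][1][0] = 'hair'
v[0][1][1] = 'language'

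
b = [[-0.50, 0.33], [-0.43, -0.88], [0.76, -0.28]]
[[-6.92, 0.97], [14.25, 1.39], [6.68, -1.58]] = b @ [[2.39, -2.26], [-17.36, -0.48]]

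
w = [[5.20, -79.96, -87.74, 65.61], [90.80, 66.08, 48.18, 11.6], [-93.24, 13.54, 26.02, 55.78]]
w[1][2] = 48.18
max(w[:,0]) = 90.8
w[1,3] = 11.6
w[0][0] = 5.2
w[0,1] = -79.96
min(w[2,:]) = -93.24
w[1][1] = 66.08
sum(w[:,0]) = 2.760000000000005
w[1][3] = 11.6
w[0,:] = [5.2, -79.96, -87.74, 65.61]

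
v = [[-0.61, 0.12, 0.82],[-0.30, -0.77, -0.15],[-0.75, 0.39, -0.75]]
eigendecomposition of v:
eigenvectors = [[0.69+0.00j, 0.69-0.00j, (-0.41+0j)], [-0.16+0.22j, (-0.16-0.22j), (-0.87+0j)], [0.01+0.68j, (0.01-0.68j), 0.26+0.00j]]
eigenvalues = [(-0.63+0.85j), (-0.63-0.85j), (-0.87+0j)]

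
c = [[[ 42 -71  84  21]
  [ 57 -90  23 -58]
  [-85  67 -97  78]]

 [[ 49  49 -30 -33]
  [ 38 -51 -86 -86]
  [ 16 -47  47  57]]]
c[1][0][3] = -33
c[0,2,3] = 78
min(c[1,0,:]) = -33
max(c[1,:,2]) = 47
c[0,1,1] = -90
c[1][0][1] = 49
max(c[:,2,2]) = 47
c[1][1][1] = -51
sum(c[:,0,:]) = 111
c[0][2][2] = -97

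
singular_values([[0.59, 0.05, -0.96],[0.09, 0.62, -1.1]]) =[1.61, 0.53]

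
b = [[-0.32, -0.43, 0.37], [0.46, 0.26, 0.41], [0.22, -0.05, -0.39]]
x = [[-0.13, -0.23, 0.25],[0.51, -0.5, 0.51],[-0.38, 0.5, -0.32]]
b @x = [[-0.32, 0.47, -0.42], [-0.08, -0.03, 0.12], [0.09, -0.22, 0.15]]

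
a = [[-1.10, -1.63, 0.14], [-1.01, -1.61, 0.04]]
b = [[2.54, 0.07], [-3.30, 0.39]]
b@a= [[-2.86, -4.25, 0.36],[3.24, 4.75, -0.45]]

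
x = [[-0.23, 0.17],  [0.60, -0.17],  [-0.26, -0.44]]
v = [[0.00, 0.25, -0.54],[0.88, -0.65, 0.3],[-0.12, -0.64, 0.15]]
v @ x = [[0.29, 0.20], [-0.67, 0.13], [-0.4, 0.02]]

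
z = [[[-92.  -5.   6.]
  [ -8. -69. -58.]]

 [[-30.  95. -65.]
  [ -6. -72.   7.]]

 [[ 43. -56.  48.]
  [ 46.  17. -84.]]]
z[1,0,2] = -65.0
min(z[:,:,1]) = -72.0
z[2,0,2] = 48.0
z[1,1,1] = -72.0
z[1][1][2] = 7.0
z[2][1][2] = -84.0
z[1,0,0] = -30.0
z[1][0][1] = 95.0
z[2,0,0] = 43.0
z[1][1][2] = 7.0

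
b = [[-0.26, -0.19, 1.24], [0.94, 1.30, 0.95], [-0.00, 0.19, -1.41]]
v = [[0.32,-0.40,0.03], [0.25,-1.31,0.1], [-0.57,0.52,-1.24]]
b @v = [[-0.84, 1.0, -1.56],[0.08, -1.59, -1.02],[0.85, -0.98, 1.77]]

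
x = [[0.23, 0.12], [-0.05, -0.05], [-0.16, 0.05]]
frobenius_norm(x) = 0.32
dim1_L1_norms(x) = [0.35, 0.1, 0.21]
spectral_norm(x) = 0.30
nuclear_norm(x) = 0.41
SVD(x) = [[-0.86, 0.4], [0.21, -0.29], [0.46, 0.87]] @ diag([0.2968306627211739, 0.11086729756113259]) @ [[-0.95, -0.31], [-0.31, 0.95]]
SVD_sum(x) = [[0.24, 0.08], [-0.06, -0.02], [-0.13, -0.04]] + [[-0.01, 0.04], [0.01, -0.03], [-0.03, 0.09]]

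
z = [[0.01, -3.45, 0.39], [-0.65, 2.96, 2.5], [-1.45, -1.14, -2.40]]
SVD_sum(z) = [[-0.08,-2.38,-1.41], [0.11,3.27,1.93], [-0.06,-1.93,-1.14]] + [[0.65, -0.98, 1.62], [0.12, -0.18, 0.30], [-0.61, 0.91, -1.5]] + [[-0.57, -0.09, 0.18], [-0.87, -0.13, 0.27], [-0.78, -0.12, 0.24]]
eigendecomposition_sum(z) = [[-0.43+0.81j, (-0.43+0.72j), 0.70+1.06j], [(0.13+0.51j), 0.10+0.47j, 0.71+0.17j], [(-0.71-0.62j), (-0.62-0.6j), -1.22+0.45j]] + [[-0.43-0.81j,(-0.43-0.72j),0.70-1.06j], [(0.13-0.51j),0.10-0.47j,0.71-0.17j], [(-0.71+0.62j),(-0.62+0.6j),-1.22-0.45j]] + [[0.86-0.00j, (-2.59-0j), (-1.01-0j)], [(-0.92+0j), (2.76+0j), 1.08+0.00j], [(-0.03+0j), 0.10+0.00j, 0.04+0.00j]]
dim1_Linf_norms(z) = [3.45, 2.96, 2.4]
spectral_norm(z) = 5.21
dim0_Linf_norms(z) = [1.45, 3.45, 2.5]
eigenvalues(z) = [(-1.55+1.74j), (-1.55-1.74j), (3.66+0j)]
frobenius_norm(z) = 6.05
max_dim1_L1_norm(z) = 6.11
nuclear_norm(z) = 9.35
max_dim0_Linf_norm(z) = 3.45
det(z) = 19.81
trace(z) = 0.57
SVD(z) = [[0.53, 0.73, 0.43], [-0.73, 0.13, 0.67], [0.43, -0.67, 0.6]] @ diag([5.210184437557508, 2.75753078074551, 1.378732069647541]) @ [[-0.03, -0.86, -0.51], [0.33, -0.49, 0.81], [-0.95, -0.14, 0.29]]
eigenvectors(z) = [[(-0.15-0.63j), (-0.15+0.63j), (0.68+0j)], [(-0.31-0.21j), (-0.31+0.21j), -0.73+0.00j], [0.66+0.00j, (0.66-0j), -0.03+0.00j]]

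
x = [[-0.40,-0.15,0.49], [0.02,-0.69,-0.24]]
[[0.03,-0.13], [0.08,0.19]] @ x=[[-0.01, 0.09, 0.05], [-0.03, -0.14, -0.01]]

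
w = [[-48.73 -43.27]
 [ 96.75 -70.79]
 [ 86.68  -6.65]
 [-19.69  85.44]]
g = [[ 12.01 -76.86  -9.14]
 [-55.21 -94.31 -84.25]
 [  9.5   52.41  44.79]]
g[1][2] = -84.25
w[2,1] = -6.65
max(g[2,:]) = 52.41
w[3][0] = -19.69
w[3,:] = [-19.69, 85.44]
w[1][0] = 96.75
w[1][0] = 96.75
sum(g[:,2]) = -48.6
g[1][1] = -94.31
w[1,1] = -70.79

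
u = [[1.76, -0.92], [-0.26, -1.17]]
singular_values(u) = [2.02, 1.14]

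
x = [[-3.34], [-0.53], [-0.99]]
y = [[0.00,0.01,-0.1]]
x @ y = [[0.0,-0.03,0.33], [0.0,-0.01,0.05], [0.00,-0.01,0.1]]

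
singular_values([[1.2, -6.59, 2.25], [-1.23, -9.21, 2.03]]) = [11.71, 1.81]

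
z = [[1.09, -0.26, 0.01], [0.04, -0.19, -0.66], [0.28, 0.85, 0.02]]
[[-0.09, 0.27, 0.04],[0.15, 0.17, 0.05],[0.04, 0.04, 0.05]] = z@[[-0.06, 0.24, 0.05],[0.07, -0.03, 0.04],[-0.25, -0.23, -0.09]]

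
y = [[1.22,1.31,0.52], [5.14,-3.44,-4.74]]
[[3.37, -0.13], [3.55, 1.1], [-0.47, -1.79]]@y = [[3.44, 4.86, 2.37],[9.98, 0.87, -3.37],[-9.77, 5.54, 8.24]]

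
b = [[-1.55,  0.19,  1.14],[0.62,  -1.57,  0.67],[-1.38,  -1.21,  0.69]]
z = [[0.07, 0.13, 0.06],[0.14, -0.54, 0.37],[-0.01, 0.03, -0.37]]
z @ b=[[-0.11, -0.26, 0.21],[-1.06, 0.43, 0.05],[0.54, 0.40, -0.25]]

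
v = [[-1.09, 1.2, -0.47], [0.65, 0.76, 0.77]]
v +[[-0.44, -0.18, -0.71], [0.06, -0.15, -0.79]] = [[-1.53, 1.02, -1.18], [0.71, 0.61, -0.02]]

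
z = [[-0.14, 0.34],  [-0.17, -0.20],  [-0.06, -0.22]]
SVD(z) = [[0.75, 0.61], [-0.44, 0.75], [-0.49, 0.27]] @ diag([0.45166475766574005, 0.22825193686527256]) @ [[-0.00, 1.00], [-1.0, -0.00]]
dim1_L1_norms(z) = [0.48, 0.37, 0.28]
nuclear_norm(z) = 0.68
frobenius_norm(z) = 0.51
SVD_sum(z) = [[-0.00, 0.34],[0.0, -0.20],[0.0, -0.22]] + [[-0.14, -0.0],[-0.17, -0.0],[-0.06, -0.00]]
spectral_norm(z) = 0.45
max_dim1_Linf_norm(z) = 0.34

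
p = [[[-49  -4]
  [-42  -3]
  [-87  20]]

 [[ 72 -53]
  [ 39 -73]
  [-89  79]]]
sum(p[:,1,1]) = -76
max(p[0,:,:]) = 20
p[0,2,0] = -87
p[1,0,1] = -53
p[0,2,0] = -87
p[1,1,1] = -73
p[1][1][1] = -73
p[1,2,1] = 79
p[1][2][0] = -89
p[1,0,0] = 72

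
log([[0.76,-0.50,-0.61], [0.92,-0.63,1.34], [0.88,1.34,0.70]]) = [[0.08-0.02j, (-0.31+0.11j), -0.50-0.07j],[0.48-0.33j, (0.41+2.21j), (0.1-1.47j)],[0.78+0.21j, 0.13-1.42j, (0.63+0.95j)]]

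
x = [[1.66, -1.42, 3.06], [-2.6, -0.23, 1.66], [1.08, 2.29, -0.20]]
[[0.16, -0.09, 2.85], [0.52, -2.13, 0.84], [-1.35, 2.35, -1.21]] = x @ [[-0.2, 0.70, 0.12], [-0.5, 0.69, -0.53], [-0.07, -0.09, 0.62]]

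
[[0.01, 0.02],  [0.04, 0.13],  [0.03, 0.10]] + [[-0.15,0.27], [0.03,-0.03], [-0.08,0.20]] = [[-0.14, 0.29], [0.07, 0.1], [-0.05, 0.3]]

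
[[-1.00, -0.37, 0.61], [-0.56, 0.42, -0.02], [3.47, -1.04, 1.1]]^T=[[-1.0, -0.56, 3.47], [-0.37, 0.42, -1.04], [0.61, -0.02, 1.10]]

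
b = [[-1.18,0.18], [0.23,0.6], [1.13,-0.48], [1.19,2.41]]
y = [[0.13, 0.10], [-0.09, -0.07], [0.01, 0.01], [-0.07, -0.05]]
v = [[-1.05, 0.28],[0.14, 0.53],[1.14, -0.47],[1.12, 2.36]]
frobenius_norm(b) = 3.25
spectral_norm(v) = 2.68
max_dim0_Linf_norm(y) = 0.13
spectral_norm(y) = 0.22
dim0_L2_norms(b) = [2.03, 2.54]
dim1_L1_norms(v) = [1.33, 0.67, 1.61, 3.48]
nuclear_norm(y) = 0.22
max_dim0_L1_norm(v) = 3.64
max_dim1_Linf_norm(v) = 2.36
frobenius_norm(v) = 3.13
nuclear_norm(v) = 4.31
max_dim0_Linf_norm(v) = 2.36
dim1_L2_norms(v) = [1.09, 0.55, 1.23, 2.61]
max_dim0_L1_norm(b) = 3.73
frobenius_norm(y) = 0.22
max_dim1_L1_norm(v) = 3.48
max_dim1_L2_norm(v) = 2.61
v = b + y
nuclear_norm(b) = 4.46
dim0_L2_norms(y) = [0.17, 0.13]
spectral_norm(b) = 2.79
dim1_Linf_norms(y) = [0.13, 0.09, 0.01, 0.07]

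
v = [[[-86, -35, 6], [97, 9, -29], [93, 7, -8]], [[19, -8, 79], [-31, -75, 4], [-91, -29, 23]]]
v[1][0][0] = 19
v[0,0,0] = -86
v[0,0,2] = 6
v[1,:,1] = [-8, -75, -29]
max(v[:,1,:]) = 97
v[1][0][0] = 19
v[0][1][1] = 9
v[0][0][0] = -86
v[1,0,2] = 79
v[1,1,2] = 4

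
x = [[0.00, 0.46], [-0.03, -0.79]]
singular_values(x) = [0.91, 0.02]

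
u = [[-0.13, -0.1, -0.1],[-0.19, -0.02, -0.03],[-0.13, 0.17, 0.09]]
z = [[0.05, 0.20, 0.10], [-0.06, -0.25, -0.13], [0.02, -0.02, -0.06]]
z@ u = [[-0.06,0.01,-0.00],[0.07,-0.01,0.00],[0.01,-0.01,-0.01]]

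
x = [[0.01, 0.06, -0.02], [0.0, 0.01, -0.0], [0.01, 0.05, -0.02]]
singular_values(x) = [0.08, 0.0, 0.0]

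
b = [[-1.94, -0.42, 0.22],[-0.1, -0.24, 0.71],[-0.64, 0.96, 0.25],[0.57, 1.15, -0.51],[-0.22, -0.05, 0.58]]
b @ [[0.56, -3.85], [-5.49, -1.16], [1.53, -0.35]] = [[1.56, 7.88], [2.35, 0.41], [-5.25, 1.26], [-6.77, -3.35], [1.04, 0.70]]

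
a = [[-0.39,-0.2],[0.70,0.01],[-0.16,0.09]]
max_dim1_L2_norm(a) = 0.7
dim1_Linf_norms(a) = [0.39, 0.7, 0.16]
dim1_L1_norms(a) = [0.59, 0.71, 0.25]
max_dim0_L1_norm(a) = 1.25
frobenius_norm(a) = 0.85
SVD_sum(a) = [[-0.41,-0.05], [0.69,0.08], [-0.15,-0.02]] + [[0.02, -0.15], [0.01, -0.07], [-0.01, 0.11]]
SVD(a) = [[-0.50,-0.77], [0.85,-0.34], [-0.18,0.53]] @ diag([0.8219756159550377, 0.20063919551108786]) @ [[0.99, 0.11], [-0.11, 0.99]]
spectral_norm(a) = 0.82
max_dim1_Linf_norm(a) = 0.7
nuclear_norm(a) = 1.02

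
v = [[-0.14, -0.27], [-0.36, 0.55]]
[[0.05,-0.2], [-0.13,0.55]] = v @[[0.05, -0.21], [-0.21, 0.86]]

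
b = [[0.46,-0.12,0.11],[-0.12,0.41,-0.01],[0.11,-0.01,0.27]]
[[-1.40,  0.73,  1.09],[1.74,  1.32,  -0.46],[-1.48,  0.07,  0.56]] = b @ [[-0.83, 2.83, 1.92], [3.88, 4.03, -0.52], [-4.99, -0.76, 1.27]]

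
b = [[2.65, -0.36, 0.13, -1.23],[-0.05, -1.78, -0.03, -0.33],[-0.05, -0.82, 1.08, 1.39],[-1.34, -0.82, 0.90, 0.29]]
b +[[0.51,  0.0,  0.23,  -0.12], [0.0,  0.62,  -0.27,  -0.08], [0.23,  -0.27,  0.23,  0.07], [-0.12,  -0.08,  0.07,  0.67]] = [[3.16, -0.36, 0.36, -1.35],[-0.05, -1.16, -0.30, -0.41],[0.18, -1.09, 1.31, 1.46],[-1.46, -0.90, 0.97, 0.96]]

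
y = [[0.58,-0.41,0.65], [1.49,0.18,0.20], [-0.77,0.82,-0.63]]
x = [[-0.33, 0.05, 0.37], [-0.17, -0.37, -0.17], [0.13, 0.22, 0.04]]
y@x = [[-0.04, 0.32, 0.31], [-0.50, 0.05, 0.53], [0.03, -0.48, -0.45]]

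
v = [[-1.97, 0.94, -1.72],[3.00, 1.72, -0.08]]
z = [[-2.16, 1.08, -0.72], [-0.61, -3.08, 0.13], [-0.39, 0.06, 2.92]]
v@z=[[4.35, -5.13, -3.48], [-7.50, -2.06, -2.17]]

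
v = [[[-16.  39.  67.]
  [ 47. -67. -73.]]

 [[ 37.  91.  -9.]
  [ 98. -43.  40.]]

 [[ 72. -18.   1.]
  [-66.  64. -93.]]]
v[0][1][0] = 47.0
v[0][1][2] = -73.0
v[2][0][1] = -18.0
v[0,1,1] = -67.0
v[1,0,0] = 37.0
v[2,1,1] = 64.0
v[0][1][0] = 47.0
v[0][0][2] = 67.0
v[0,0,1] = 39.0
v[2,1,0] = -66.0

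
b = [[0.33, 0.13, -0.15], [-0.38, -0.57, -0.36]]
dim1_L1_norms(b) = [0.61, 1.31]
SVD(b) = [[-0.28, 0.96], [0.96, 0.28]] @ diag([0.8011231629046828, 0.32465624567778967]) @ [[-0.57, -0.73, -0.38], [0.64, -0.11, -0.76]]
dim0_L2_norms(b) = [0.5, 0.58, 0.39]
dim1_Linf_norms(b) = [0.33, 0.57]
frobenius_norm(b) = 0.86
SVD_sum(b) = [[0.13, 0.17, 0.09], [-0.44, -0.56, -0.29]] + [[0.2, -0.04, -0.24],[0.06, -0.01, -0.07]]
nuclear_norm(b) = 1.13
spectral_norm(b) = 0.80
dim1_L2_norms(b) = [0.39, 0.77]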